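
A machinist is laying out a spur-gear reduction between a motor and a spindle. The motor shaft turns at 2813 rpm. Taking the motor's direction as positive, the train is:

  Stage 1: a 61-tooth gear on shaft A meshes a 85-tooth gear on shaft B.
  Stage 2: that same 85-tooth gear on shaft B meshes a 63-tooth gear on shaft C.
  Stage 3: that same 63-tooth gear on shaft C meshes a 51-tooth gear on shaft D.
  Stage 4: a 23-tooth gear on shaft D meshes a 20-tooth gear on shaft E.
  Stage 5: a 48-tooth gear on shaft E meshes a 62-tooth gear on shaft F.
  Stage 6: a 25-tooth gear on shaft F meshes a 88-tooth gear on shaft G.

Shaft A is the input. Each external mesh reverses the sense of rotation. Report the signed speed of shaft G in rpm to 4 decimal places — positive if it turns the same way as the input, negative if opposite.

Stage 1 [61T→85T]: ω = 2813.0000×61/85 = 2018.7412 rpm, dir flips to −; running = −2018.7412
Stage 2 [85T→63T]: ω = 2018.7412×85/63 = 2723.6984 rpm, dir flips to +; running = +2723.6984
Stage 3 [63T→51T]: ω = 2723.6984×63/51 = 3364.5686 rpm, dir flips to −; running = −3364.5686
Stage 4 [23T→20T]: ω = 3364.5686×23/20 = 3869.2539 rpm, dir flips to +; running = +3869.2539
Stage 5 [48T→62T]: ω = 3869.2539×48/62 = 2995.5514 rpm, dir flips to −; running = −2995.5514
Stage 6 [25T→88T]: ω = 2995.5514×25/88 = 851.0089 rpm, dir flips to +; running = +851.0089

+851.0089 rpm (same as input, |ω| = 851.0089 rpm)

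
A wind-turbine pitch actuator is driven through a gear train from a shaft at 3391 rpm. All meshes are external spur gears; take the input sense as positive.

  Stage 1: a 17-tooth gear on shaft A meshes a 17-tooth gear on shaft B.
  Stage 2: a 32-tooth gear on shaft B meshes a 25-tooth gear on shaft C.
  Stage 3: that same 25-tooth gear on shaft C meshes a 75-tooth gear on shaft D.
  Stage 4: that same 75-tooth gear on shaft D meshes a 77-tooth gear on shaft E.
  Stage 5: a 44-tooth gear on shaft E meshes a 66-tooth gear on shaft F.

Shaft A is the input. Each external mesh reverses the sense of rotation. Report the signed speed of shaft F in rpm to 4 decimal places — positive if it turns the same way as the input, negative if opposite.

-939.4978 rpm (opposite to input, |ω| = 939.4978 rpm)

Stage 1 [17T→17T]: ω = 3391.0000×17/17 = 3391.0000 rpm, dir flips to −; running = −3391.0000
Stage 2 [32T→25T]: ω = 3391.0000×32/25 = 4340.4800 rpm, dir flips to +; running = +4340.4800
Stage 3 [25T→75T]: ω = 4340.4800×25/75 = 1446.8267 rpm, dir flips to −; running = −1446.8267
Stage 4 [75T→77T]: ω = 1446.8267×75/77 = 1409.2468 rpm, dir flips to +; running = +1409.2468
Stage 5 [44T→66T]: ω = 1409.2468×44/66 = 939.4978 rpm, dir flips to −; running = −939.4978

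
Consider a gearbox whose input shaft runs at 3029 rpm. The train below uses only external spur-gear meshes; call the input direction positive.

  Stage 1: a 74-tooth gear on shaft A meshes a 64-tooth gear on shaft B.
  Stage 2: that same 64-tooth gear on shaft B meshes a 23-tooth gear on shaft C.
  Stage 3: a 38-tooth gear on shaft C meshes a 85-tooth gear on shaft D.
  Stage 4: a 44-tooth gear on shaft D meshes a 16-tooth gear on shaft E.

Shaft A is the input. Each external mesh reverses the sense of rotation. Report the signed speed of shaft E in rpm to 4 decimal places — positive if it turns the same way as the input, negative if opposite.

+11981.2056 rpm (same as input, |ω| = 11981.2056 rpm)

Stage 1 [74T→64T]: ω = 3029.0000×74/64 = 3502.2812 rpm, dir flips to −; running = −3502.2812
Stage 2 [64T→23T]: ω = 3502.2812×64/23 = 9745.4783 rpm, dir flips to +; running = +9745.4783
Stage 3 [38T→85T]: ω = 9745.4783×38/85 = 4356.8020 rpm, dir flips to −; running = −4356.8020
Stage 4 [44T→16T]: ω = 4356.8020×44/16 = 11981.2056 rpm, dir flips to +; running = +11981.2056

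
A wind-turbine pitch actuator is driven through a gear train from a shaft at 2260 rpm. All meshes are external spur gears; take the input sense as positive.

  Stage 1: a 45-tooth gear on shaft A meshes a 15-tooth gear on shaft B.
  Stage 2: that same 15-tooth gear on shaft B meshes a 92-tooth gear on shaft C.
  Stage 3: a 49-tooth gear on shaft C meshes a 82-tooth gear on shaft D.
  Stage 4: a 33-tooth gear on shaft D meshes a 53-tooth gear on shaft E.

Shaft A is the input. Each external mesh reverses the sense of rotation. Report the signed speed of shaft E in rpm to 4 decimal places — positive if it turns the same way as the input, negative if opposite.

+411.2950 rpm (same as input, |ω| = 411.2950 rpm)

Stage 1 [45T→15T]: ω = 2260.0000×45/15 = 6780.0000 rpm, dir flips to −; running = −6780.0000
Stage 2 [15T→92T]: ω = 6780.0000×15/92 = 1105.4348 rpm, dir flips to +; running = +1105.4348
Stage 3 [49T→82T]: ω = 1105.4348×49/82 = 660.5647 rpm, dir flips to −; running = −660.5647
Stage 4 [33T→53T]: ω = 660.5647×33/53 = 411.2950 rpm, dir flips to +; running = +411.2950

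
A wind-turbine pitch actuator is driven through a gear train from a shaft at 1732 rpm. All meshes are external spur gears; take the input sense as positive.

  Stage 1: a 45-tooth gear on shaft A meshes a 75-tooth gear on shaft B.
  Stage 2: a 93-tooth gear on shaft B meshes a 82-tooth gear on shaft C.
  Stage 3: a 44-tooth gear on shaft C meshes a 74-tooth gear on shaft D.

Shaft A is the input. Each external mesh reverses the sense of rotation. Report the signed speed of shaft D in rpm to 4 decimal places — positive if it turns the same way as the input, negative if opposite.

Stage 1 [45T→75T]: ω = 1732.0000×45/75 = 1039.2000 rpm, dir flips to −; running = −1039.2000
Stage 2 [93T→82T]: ω = 1039.2000×93/82 = 1178.6049 rpm, dir flips to +; running = +1178.6049
Stage 3 [44T→74T]: ω = 1178.6049×44/74 = 700.7921 rpm, dir flips to −; running = −700.7921

-700.7921 rpm (opposite to input, |ω| = 700.7921 rpm)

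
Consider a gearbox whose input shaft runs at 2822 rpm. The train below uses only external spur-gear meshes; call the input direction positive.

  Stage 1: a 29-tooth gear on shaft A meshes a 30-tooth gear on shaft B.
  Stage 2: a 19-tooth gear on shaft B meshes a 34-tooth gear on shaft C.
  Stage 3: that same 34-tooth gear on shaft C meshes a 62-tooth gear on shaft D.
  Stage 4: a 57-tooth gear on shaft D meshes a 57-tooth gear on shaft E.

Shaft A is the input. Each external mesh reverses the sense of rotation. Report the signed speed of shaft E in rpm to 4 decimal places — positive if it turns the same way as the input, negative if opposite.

+835.9796 rpm (same as input, |ω| = 835.9796 rpm)

Stage 1 [29T→30T]: ω = 2822.0000×29/30 = 2727.9333 rpm, dir flips to −; running = −2727.9333
Stage 2 [19T→34T]: ω = 2727.9333×19/34 = 1524.4333 rpm, dir flips to +; running = +1524.4333
Stage 3 [34T→62T]: ω = 1524.4333×34/62 = 835.9796 rpm, dir flips to −; running = −835.9796
Stage 4 [57T→57T]: ω = 835.9796×57/57 = 835.9796 rpm, dir flips to +; running = +835.9796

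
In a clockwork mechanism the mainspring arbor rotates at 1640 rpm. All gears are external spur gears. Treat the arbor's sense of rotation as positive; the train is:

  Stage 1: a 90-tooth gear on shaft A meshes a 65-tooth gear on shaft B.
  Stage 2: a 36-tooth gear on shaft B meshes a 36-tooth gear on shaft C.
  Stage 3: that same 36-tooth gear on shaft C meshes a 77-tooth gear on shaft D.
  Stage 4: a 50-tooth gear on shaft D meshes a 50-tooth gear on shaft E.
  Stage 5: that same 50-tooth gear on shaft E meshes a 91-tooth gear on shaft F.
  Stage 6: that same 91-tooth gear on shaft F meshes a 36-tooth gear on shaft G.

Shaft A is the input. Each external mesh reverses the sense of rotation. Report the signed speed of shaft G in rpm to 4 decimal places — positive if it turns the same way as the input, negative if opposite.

Stage 1 [90T→65T]: ω = 1640.0000×90/65 = 2270.7692 rpm, dir flips to −; running = −2270.7692
Stage 2 [36T→36T]: ω = 2270.7692×36/36 = 2270.7692 rpm, dir flips to +; running = +2270.7692
Stage 3 [36T→77T]: ω = 2270.7692×36/77 = 1061.6583 rpm, dir flips to −; running = −1061.6583
Stage 4 [50T→50T]: ω = 1061.6583×50/50 = 1061.6583 rpm, dir flips to +; running = +1061.6583
Stage 5 [50T→91T]: ω = 1061.6583×50/91 = 583.3288 rpm, dir flips to −; running = −583.3288
Stage 6 [91T→36T]: ω = 583.3288×91/36 = 1474.5255 rpm, dir flips to +; running = +1474.5255

+1474.5255 rpm (same as input, |ω| = 1474.5255 rpm)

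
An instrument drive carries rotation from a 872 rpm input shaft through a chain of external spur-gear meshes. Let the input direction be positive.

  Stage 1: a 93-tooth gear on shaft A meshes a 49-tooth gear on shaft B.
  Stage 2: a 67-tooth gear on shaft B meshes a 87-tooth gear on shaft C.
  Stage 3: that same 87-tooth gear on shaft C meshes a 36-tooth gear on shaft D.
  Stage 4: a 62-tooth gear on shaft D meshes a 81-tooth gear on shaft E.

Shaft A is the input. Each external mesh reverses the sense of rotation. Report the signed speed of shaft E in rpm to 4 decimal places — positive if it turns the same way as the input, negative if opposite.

+2357.6662 rpm (same as input, |ω| = 2357.6662 rpm)

Stage 1 [93T→49T]: ω = 872.0000×93/49 = 1655.0204 rpm, dir flips to −; running = −1655.0204
Stage 2 [67T→87T]: ω = 1655.0204×67/87 = 1274.5559 rpm, dir flips to +; running = +1274.5559
Stage 3 [87T→36T]: ω = 1274.5559×87/36 = 3080.1769 rpm, dir flips to −; running = −3080.1769
Stage 4 [62T→81T]: ω = 3080.1769×62/81 = 2357.6662 rpm, dir flips to +; running = +2357.6662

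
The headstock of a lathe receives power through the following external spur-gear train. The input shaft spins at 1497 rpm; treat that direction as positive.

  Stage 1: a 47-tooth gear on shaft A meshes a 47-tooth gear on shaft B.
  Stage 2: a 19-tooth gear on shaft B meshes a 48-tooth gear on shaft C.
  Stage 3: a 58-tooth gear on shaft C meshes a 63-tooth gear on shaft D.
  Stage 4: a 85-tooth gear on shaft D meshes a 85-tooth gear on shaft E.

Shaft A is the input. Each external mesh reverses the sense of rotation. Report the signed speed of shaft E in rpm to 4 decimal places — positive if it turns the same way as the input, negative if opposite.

Stage 1 [47T→47T]: ω = 1497.0000×47/47 = 1497.0000 rpm, dir flips to −; running = −1497.0000
Stage 2 [19T→48T]: ω = 1497.0000×19/48 = 592.5625 rpm, dir flips to +; running = +592.5625
Stage 3 [58T→63T]: ω = 592.5625×58/63 = 545.5337 rpm, dir flips to −; running = −545.5337
Stage 4 [85T→85T]: ω = 545.5337×85/85 = 545.5337 rpm, dir flips to +; running = +545.5337

+545.5337 rpm (same as input, |ω| = 545.5337 rpm)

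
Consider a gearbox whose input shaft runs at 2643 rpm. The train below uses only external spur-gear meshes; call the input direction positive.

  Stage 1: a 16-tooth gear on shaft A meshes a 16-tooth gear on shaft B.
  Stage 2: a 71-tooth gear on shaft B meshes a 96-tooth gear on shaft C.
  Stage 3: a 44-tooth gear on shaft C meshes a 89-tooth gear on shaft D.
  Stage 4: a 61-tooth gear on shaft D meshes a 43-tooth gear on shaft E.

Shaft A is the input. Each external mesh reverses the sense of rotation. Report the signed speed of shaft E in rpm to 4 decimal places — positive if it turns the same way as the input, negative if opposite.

+1370.9081 rpm (same as input, |ω| = 1370.9081 rpm)

Stage 1 [16T→16T]: ω = 2643.0000×16/16 = 2643.0000 rpm, dir flips to −; running = −2643.0000
Stage 2 [71T→96T]: ω = 2643.0000×71/96 = 1954.7188 rpm, dir flips to +; running = +1954.7188
Stage 3 [44T→89T]: ω = 1954.7188×44/89 = 966.3778 rpm, dir flips to −; running = −966.3778
Stage 4 [61T→43T]: ω = 966.3778×61/43 = 1370.9081 rpm, dir flips to +; running = +1370.9081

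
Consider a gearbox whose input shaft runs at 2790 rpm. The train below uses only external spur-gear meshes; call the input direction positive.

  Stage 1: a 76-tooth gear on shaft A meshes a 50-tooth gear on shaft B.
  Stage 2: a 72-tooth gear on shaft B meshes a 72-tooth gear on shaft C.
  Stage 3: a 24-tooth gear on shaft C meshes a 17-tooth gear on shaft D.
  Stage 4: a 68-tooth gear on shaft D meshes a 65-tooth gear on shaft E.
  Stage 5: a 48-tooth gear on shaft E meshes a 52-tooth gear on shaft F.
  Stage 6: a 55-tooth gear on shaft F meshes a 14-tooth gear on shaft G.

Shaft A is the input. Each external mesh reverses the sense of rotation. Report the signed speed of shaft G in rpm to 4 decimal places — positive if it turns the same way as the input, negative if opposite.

+22713.1943 rpm (same as input, |ω| = 22713.1943 rpm)

Stage 1 [76T→50T]: ω = 2790.0000×76/50 = 4240.8000 rpm, dir flips to −; running = −4240.8000
Stage 2 [72T→72T]: ω = 4240.8000×72/72 = 4240.8000 rpm, dir flips to +; running = +4240.8000
Stage 3 [24T→17T]: ω = 4240.8000×24/17 = 5987.0118 rpm, dir flips to −; running = −5987.0118
Stage 4 [68T→65T]: ω = 5987.0118×68/65 = 6263.3354 rpm, dir flips to +; running = +6263.3354
Stage 5 [48T→52T]: ω = 6263.3354×48/52 = 5781.5404 rpm, dir flips to −; running = −5781.5404
Stage 6 [55T→14T]: ω = 5781.5404×55/14 = 22713.1943 rpm, dir flips to +; running = +22713.1943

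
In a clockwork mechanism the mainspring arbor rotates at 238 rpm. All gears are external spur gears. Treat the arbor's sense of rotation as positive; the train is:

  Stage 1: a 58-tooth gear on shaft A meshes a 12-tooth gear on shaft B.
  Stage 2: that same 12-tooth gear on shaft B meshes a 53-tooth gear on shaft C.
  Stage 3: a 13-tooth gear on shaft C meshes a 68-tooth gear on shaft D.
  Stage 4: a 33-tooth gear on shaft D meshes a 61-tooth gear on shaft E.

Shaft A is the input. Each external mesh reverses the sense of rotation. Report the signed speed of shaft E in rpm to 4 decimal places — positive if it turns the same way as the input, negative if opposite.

+26.9369 rpm (same as input, |ω| = 26.9369 rpm)

Stage 1 [58T→12T]: ω = 238.0000×58/12 = 1150.3333 rpm, dir flips to −; running = −1150.3333
Stage 2 [12T→53T]: ω = 1150.3333×12/53 = 260.4528 rpm, dir flips to +; running = +260.4528
Stage 3 [13T→68T]: ω = 260.4528×13/68 = 49.7925 rpm, dir flips to −; running = −49.7925
Stage 4 [33T→61T]: ω = 49.7925×33/61 = 26.9369 rpm, dir flips to +; running = +26.9369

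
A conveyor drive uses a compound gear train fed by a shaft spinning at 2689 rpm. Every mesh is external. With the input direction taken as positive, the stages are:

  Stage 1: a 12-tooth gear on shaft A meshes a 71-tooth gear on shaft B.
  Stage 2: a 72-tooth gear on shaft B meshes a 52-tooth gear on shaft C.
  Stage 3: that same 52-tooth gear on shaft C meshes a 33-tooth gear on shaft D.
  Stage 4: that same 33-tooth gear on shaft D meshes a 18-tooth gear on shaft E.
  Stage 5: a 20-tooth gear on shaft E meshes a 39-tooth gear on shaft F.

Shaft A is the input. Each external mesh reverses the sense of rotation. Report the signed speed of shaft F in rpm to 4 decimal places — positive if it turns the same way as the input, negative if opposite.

Stage 1 [12T→71T]: ω = 2689.0000×12/71 = 454.4789 rpm, dir flips to −; running = −454.4789
Stage 2 [72T→52T]: ω = 454.4789×72/52 = 629.2784 rpm, dir flips to +; running = +629.2784
Stage 3 [52T→33T]: ω = 629.2784×52/33 = 991.5903 rpm, dir flips to −; running = −991.5903
Stage 4 [33T→18T]: ω = 991.5903×33/18 = 1817.9155 rpm, dir flips to +; running = +1817.9155
Stage 5 [20T→39T]: ω = 1817.9155×20/39 = 932.2644 rpm, dir flips to −; running = −932.2644

-932.2644 rpm (opposite to input, |ω| = 932.2644 rpm)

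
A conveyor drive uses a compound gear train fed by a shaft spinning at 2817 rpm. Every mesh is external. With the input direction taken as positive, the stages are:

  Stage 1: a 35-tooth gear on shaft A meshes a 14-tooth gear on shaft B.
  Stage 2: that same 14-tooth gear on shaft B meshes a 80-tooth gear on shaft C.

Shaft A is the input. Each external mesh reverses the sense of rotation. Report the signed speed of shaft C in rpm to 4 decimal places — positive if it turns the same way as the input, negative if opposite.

+1232.4375 rpm (same as input, |ω| = 1232.4375 rpm)

Stage 1 [35T→14T]: ω = 2817.0000×35/14 = 7042.5000 rpm, dir flips to −; running = −7042.5000
Stage 2 [14T→80T]: ω = 7042.5000×14/80 = 1232.4375 rpm, dir flips to +; running = +1232.4375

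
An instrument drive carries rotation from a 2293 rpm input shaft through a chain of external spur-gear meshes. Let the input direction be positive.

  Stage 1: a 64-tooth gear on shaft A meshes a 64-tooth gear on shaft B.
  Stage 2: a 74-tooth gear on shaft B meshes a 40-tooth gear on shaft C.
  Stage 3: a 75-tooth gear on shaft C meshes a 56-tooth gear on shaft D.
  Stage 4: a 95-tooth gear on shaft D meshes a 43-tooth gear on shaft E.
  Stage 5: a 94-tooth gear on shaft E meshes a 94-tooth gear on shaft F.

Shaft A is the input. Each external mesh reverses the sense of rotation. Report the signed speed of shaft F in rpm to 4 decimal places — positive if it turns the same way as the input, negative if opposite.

Stage 1 [64T→64T]: ω = 2293.0000×64/64 = 2293.0000 rpm, dir flips to −; running = −2293.0000
Stage 2 [74T→40T]: ω = 2293.0000×74/40 = 4242.0500 rpm, dir flips to +; running = +4242.0500
Stage 3 [75T→56T]: ω = 4242.0500×75/56 = 5681.3170 rpm, dir flips to −; running = −5681.3170
Stage 4 [95T→43T]: ω = 5681.3170×95/43 = 12551.7468 rpm, dir flips to +; running = +12551.7468
Stage 5 [94T→94T]: ω = 12551.7468×94/94 = 12551.7468 rpm, dir flips to −; running = −12551.7468

-12551.7468 rpm (opposite to input, |ω| = 12551.7468 rpm)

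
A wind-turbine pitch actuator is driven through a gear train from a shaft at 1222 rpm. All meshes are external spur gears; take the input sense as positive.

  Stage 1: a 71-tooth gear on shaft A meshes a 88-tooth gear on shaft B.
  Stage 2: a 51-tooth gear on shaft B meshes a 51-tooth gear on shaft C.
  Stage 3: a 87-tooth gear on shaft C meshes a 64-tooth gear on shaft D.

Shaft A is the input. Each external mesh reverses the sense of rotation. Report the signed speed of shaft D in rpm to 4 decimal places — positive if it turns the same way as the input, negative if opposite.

Stage 1 [71T→88T]: ω = 1222.0000×71/88 = 985.9318 rpm, dir flips to −; running = −985.9318
Stage 2 [51T→51T]: ω = 985.9318×51/51 = 985.9318 rpm, dir flips to +; running = +985.9318
Stage 3 [87T→64T]: ω = 985.9318×87/64 = 1340.2511 rpm, dir flips to −; running = −1340.2511

-1340.2511 rpm (opposite to input, |ω| = 1340.2511 rpm)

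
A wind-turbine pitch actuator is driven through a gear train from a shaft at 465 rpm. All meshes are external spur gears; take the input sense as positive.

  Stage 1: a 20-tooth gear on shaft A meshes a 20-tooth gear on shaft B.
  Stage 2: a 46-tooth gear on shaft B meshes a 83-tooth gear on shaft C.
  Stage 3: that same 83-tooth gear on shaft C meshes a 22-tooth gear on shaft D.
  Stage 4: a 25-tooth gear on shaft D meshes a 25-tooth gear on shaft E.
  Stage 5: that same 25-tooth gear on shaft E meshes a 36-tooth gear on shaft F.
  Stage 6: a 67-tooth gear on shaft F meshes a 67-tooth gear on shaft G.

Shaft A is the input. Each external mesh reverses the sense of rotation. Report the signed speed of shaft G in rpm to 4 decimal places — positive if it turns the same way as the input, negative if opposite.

Stage 1 [20T→20T]: ω = 465.0000×20/20 = 465.0000 rpm, dir flips to −; running = −465.0000
Stage 2 [46T→83T]: ω = 465.0000×46/83 = 257.7108 rpm, dir flips to +; running = +257.7108
Stage 3 [83T→22T]: ω = 257.7108×83/22 = 972.2727 rpm, dir flips to −; running = −972.2727
Stage 4 [25T→25T]: ω = 972.2727×25/25 = 972.2727 rpm, dir flips to +; running = +972.2727
Stage 5 [25T→36T]: ω = 972.2727×25/36 = 675.1894 rpm, dir flips to −; running = −675.1894
Stage 6 [67T→67T]: ω = 675.1894×67/67 = 675.1894 rpm, dir flips to +; running = +675.1894

+675.1894 rpm (same as input, |ω| = 675.1894 rpm)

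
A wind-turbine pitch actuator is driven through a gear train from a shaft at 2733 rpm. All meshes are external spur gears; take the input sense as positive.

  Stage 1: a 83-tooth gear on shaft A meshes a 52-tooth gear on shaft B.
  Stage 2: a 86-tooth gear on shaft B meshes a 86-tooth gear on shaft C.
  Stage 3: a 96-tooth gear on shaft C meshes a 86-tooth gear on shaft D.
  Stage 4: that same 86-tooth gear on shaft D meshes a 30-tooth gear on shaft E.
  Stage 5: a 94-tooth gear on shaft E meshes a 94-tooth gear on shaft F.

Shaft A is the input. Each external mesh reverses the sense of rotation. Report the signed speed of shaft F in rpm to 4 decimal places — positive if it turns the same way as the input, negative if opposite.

Stage 1 [83T→52T]: ω = 2733.0000×83/52 = 4362.2885 rpm, dir flips to −; running = −4362.2885
Stage 2 [86T→86T]: ω = 4362.2885×86/86 = 4362.2885 rpm, dir flips to +; running = +4362.2885
Stage 3 [96T→86T]: ω = 4362.2885×96/86 = 4869.5313 rpm, dir flips to −; running = −4869.5313
Stage 4 [86T→30T]: ω = 4869.5313×86/30 = 13959.3231 rpm, dir flips to +; running = +13959.3231
Stage 5 [94T→94T]: ω = 13959.3231×94/94 = 13959.3231 rpm, dir flips to −; running = −13959.3231

-13959.3231 rpm (opposite to input, |ω| = 13959.3231 rpm)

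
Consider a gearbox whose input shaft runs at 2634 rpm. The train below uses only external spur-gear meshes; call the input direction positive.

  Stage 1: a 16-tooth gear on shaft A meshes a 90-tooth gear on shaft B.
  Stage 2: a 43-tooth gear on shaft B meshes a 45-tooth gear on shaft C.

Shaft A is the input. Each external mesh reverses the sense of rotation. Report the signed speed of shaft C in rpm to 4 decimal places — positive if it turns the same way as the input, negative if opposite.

+447.4548 rpm (same as input, |ω| = 447.4548 rpm)

Stage 1 [16T→90T]: ω = 2634.0000×16/90 = 468.2667 rpm, dir flips to −; running = −468.2667
Stage 2 [43T→45T]: ω = 468.2667×43/45 = 447.4548 rpm, dir flips to +; running = +447.4548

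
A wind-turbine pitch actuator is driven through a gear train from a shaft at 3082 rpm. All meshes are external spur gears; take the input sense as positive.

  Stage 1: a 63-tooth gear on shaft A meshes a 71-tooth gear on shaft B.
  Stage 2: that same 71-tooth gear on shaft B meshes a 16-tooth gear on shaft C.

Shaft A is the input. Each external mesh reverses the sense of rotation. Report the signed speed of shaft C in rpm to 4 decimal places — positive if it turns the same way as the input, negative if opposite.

+12135.3750 rpm (same as input, |ω| = 12135.3750 rpm)

Stage 1 [63T→71T]: ω = 3082.0000×63/71 = 2734.7324 rpm, dir flips to −; running = −2734.7324
Stage 2 [71T→16T]: ω = 2734.7324×71/16 = 12135.3750 rpm, dir flips to +; running = +12135.3750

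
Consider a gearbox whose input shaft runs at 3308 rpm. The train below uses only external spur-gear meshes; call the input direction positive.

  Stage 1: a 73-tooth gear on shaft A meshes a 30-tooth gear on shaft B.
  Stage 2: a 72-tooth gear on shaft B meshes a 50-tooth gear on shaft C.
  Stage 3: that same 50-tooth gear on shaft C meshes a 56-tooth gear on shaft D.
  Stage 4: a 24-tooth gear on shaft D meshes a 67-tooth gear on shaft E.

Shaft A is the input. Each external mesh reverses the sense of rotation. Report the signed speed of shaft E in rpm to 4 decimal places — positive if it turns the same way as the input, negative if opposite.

Stage 1 [73T→30T]: ω = 3308.0000×73/30 = 8049.4667 rpm, dir flips to −; running = −8049.4667
Stage 2 [72T→50T]: ω = 8049.4667×72/50 = 11591.2320 rpm, dir flips to +; running = +11591.2320
Stage 3 [50T→56T]: ω = 11591.2320×50/56 = 10349.3143 rpm, dir flips to −; running = −10349.3143
Stage 4 [24T→67T]: ω = 10349.3143×24/67 = 3707.2171 rpm, dir flips to +; running = +3707.2171

+3707.2171 rpm (same as input, |ω| = 3707.2171 rpm)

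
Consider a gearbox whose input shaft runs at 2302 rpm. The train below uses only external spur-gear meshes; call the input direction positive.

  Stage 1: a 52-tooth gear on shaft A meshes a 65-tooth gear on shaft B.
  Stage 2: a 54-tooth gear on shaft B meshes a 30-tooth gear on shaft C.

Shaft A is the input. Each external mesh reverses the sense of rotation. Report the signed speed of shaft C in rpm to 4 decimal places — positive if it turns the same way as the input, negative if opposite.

+3314.8800 rpm (same as input, |ω| = 3314.8800 rpm)

Stage 1 [52T→65T]: ω = 2302.0000×52/65 = 1841.6000 rpm, dir flips to −; running = −1841.6000
Stage 2 [54T→30T]: ω = 1841.6000×54/30 = 3314.8800 rpm, dir flips to +; running = +3314.8800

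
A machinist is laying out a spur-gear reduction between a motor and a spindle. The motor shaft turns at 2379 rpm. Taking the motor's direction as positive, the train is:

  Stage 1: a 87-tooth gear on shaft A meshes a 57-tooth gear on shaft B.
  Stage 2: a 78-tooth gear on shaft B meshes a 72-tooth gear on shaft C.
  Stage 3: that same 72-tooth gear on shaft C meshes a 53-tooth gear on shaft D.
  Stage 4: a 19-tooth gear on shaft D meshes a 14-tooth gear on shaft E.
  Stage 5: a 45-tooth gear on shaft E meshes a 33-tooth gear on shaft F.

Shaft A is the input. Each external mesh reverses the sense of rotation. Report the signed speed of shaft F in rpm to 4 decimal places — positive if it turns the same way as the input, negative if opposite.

Stage 1 [87T→57T]: ω = 2379.0000×87/57 = 3631.1053 rpm, dir flips to −; running = −3631.1053
Stage 2 [78T→72T]: ω = 3631.1053×78/72 = 3933.6974 rpm, dir flips to +; running = +3933.6974
Stage 3 [72T→53T]: ω = 3933.6974×72/53 = 5343.8908 rpm, dir flips to −; running = −5343.8908
Stage 4 [19T→14T]: ω = 5343.8908×19/14 = 7252.4232 rpm, dir flips to +; running = +7252.4232
Stage 5 [45T→33T]: ω = 7252.4232×45/33 = 9889.6680 rpm, dir flips to −; running = −9889.6680

-9889.6680 rpm (opposite to input, |ω| = 9889.6680 rpm)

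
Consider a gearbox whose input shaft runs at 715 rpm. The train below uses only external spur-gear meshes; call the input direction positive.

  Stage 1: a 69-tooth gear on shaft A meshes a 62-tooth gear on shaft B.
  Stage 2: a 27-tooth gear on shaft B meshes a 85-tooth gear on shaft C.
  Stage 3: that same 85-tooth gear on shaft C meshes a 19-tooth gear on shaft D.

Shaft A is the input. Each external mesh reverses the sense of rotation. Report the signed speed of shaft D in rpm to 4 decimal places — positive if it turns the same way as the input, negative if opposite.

Stage 1 [69T→62T]: ω = 715.0000×69/62 = 795.7258 rpm, dir flips to −; running = −795.7258
Stage 2 [27T→85T]: ω = 795.7258×27/85 = 252.7600 rpm, dir flips to +; running = +252.7600
Stage 3 [85T→19T]: ω = 252.7600×85/19 = 1130.7683 rpm, dir flips to −; running = −1130.7683

-1130.7683 rpm (opposite to input, |ω| = 1130.7683 rpm)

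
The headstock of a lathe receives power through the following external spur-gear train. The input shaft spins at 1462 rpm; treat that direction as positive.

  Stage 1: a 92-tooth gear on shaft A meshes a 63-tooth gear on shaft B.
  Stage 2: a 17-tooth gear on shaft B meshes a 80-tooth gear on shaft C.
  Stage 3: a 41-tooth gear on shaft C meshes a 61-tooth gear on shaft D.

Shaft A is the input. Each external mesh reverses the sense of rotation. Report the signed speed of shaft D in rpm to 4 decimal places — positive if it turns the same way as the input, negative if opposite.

Stage 1 [92T→63T]: ω = 1462.0000×92/63 = 2134.9841 rpm, dir flips to −; running = −2134.9841
Stage 2 [17T→80T]: ω = 2134.9841×17/80 = 453.6841 rpm, dir flips to +; running = +453.6841
Stage 3 [41T→61T]: ω = 453.6841×41/61 = 304.9352 rpm, dir flips to −; running = −304.9352

-304.9352 rpm (opposite to input, |ω| = 304.9352 rpm)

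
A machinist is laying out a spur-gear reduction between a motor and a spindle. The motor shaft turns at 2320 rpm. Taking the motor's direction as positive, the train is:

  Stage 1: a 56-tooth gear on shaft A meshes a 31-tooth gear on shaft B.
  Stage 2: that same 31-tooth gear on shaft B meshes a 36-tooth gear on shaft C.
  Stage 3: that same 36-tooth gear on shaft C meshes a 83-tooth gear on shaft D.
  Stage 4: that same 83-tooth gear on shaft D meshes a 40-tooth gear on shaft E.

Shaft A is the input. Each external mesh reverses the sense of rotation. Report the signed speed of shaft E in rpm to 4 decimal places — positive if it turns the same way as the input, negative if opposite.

Stage 1 [56T→31T]: ω = 2320.0000×56/31 = 4190.9677 rpm, dir flips to −; running = −4190.9677
Stage 2 [31T→36T]: ω = 4190.9677×31/36 = 3608.8889 rpm, dir flips to +; running = +3608.8889
Stage 3 [36T→83T]: ω = 3608.8889×36/83 = 1565.3012 rpm, dir flips to −; running = −1565.3012
Stage 4 [83T→40T]: ω = 1565.3012×83/40 = 3248.0000 rpm, dir flips to +; running = +3248.0000

+3248.0000 rpm (same as input, |ω| = 3248.0000 rpm)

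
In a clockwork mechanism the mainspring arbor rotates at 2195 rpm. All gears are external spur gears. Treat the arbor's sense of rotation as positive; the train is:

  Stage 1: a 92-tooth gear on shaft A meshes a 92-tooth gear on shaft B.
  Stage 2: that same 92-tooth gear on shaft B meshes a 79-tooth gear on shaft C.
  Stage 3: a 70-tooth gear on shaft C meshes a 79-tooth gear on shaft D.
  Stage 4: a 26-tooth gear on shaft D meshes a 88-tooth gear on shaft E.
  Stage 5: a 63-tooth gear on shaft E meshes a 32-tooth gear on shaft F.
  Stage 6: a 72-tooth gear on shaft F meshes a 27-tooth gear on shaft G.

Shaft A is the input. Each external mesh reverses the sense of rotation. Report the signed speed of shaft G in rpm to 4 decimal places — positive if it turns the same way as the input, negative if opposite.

+3513.3077 rpm (same as input, |ω| = 3513.3077 rpm)

Stage 1 [92T→92T]: ω = 2195.0000×92/92 = 2195.0000 rpm, dir flips to −; running = −2195.0000
Stage 2 [92T→79T]: ω = 2195.0000×92/79 = 2556.2025 rpm, dir flips to +; running = +2556.2025
Stage 3 [70T→79T]: ω = 2556.2025×70/79 = 2264.9896 rpm, dir flips to −; running = −2264.9896
Stage 4 [26T→88T]: ω = 2264.9896×26/88 = 669.2015 rpm, dir flips to +; running = +669.2015
Stage 5 [63T→32T]: ω = 669.2015×63/32 = 1317.4904 rpm, dir flips to −; running = −1317.4904
Stage 6 [72T→27T]: ω = 1317.4904×72/27 = 3513.3077 rpm, dir flips to +; running = +3513.3077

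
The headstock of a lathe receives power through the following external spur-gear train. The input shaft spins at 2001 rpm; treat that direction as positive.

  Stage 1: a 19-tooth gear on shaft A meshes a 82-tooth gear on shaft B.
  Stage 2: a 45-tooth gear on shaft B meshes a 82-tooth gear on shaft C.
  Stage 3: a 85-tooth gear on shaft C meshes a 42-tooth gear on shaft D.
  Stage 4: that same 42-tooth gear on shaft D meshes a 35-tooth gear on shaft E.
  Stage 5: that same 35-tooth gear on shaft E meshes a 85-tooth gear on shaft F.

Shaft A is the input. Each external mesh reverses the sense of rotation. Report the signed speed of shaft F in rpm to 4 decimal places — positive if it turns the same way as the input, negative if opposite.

-254.4401 rpm (opposite to input, |ω| = 254.4401 rpm)

Stage 1 [19T→82T]: ω = 2001.0000×19/82 = 463.6463 rpm, dir flips to −; running = −463.6463
Stage 2 [45T→82T]: ω = 463.6463×45/82 = 254.4401 rpm, dir flips to +; running = +254.4401
Stage 3 [85T→42T]: ω = 254.4401×85/42 = 514.9382 rpm, dir flips to −; running = −514.9382
Stage 4 [42T→35T]: ω = 514.9382×42/35 = 617.9259 rpm, dir flips to +; running = +617.9259
Stage 5 [35T→85T]: ω = 617.9259×35/85 = 254.4401 rpm, dir flips to −; running = −254.4401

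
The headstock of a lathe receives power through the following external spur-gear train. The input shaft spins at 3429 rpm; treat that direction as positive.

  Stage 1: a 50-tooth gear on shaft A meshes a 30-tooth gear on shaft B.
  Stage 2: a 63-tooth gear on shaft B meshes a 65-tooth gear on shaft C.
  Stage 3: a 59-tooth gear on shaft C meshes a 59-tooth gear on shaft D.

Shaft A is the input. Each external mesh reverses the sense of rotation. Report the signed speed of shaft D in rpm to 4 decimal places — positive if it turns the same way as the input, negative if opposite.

-5539.1538 rpm (opposite to input, |ω| = 5539.1538 rpm)

Stage 1 [50T→30T]: ω = 3429.0000×50/30 = 5715.0000 rpm, dir flips to −; running = −5715.0000
Stage 2 [63T→65T]: ω = 5715.0000×63/65 = 5539.1538 rpm, dir flips to +; running = +5539.1538
Stage 3 [59T→59T]: ω = 5539.1538×59/59 = 5539.1538 rpm, dir flips to −; running = −5539.1538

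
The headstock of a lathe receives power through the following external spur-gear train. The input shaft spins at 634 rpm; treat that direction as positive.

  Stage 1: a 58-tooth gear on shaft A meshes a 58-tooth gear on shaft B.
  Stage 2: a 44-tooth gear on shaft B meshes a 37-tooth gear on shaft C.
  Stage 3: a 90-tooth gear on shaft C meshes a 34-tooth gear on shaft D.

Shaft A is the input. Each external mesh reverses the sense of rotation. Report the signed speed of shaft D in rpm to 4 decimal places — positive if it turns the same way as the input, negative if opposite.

-1995.7393 rpm (opposite to input, |ω| = 1995.7393 rpm)

Stage 1 [58T→58T]: ω = 634.0000×58/58 = 634.0000 rpm, dir flips to −; running = −634.0000
Stage 2 [44T→37T]: ω = 634.0000×44/37 = 753.9459 rpm, dir flips to +; running = +753.9459
Stage 3 [90T→34T]: ω = 753.9459×90/34 = 1995.7393 rpm, dir flips to −; running = −1995.7393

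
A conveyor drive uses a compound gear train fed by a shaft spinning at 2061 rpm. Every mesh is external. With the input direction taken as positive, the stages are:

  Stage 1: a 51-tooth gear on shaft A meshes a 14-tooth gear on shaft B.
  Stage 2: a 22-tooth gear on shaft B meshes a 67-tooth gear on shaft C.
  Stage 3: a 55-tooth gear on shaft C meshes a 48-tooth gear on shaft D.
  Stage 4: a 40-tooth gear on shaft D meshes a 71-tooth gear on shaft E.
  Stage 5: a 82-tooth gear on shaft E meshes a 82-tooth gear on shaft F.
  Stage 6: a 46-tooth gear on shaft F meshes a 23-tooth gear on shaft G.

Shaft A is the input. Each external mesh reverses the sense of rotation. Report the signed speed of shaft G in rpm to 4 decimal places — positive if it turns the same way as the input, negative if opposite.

+3182.8861 rpm (same as input, |ω| = 3182.8861 rpm)

Stage 1 [51T→14T]: ω = 2061.0000×51/14 = 7507.9286 rpm, dir flips to −; running = −7507.9286
Stage 2 [22T→67T]: ω = 7507.9286×22/67 = 2465.2900 rpm, dir flips to +; running = +2465.2900
Stage 3 [55T→48T]: ω = 2465.2900×55/48 = 2824.8114 rpm, dir flips to −; running = −2824.8114
Stage 4 [40T→71T]: ω = 2824.8114×40/71 = 1591.4431 rpm, dir flips to +; running = +1591.4431
Stage 5 [82T→82T]: ω = 1591.4431×82/82 = 1591.4431 rpm, dir flips to −; running = −1591.4431
Stage 6 [46T→23T]: ω = 1591.4431×46/23 = 3182.8861 rpm, dir flips to +; running = +3182.8861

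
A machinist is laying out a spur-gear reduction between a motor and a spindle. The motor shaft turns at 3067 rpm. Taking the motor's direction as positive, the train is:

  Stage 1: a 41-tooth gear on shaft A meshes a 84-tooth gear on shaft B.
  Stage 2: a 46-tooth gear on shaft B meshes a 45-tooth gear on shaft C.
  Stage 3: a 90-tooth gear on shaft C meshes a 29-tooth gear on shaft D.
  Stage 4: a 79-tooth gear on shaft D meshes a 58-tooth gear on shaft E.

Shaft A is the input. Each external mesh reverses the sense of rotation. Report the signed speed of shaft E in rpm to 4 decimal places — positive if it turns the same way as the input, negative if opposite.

Stage 1 [41T→84T]: ω = 3067.0000×41/84 = 1496.9881 rpm, dir flips to −; running = −1496.9881
Stage 2 [46T→45T]: ω = 1496.9881×46/45 = 1530.2545 rpm, dir flips to +; running = +1530.2545
Stage 3 [90T→29T]: ω = 1530.2545×90/29 = 4749.0657 rpm, dir flips to −; running = −4749.0657
Stage 4 [79T→58T]: ω = 4749.0657×79/58 = 6468.5550 rpm, dir flips to +; running = +6468.5550

+6468.5550 rpm (same as input, |ω| = 6468.5550 rpm)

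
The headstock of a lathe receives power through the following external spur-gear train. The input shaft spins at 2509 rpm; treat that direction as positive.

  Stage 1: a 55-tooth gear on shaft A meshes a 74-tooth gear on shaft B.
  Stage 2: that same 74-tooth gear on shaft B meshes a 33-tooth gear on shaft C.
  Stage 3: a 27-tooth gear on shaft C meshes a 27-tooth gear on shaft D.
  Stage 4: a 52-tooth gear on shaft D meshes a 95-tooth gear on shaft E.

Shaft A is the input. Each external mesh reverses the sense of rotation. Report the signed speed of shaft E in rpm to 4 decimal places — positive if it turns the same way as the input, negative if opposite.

+2288.9123 rpm (same as input, |ω| = 2288.9123 rpm)

Stage 1 [55T→74T]: ω = 2509.0000×55/74 = 1864.7973 rpm, dir flips to −; running = −1864.7973
Stage 2 [74T→33T]: ω = 1864.7973×74/33 = 4181.6667 rpm, dir flips to +; running = +4181.6667
Stage 3 [27T→27T]: ω = 4181.6667×27/27 = 4181.6667 rpm, dir flips to −; running = −4181.6667
Stage 4 [52T→95T]: ω = 4181.6667×52/95 = 2288.9123 rpm, dir flips to +; running = +2288.9123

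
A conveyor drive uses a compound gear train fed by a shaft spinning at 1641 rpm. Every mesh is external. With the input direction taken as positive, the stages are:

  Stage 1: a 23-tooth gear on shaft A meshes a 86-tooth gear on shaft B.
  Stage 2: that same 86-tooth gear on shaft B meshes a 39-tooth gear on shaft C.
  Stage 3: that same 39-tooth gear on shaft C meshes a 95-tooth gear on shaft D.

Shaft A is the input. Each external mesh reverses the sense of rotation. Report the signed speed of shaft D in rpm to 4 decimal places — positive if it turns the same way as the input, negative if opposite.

Stage 1 [23T→86T]: ω = 1641.0000×23/86 = 438.8721 rpm, dir flips to −; running = −438.8721
Stage 2 [86T→39T]: ω = 438.8721×86/39 = 967.7692 rpm, dir flips to +; running = +967.7692
Stage 3 [39T→95T]: ω = 967.7692×39/95 = 397.2947 rpm, dir flips to −; running = −397.2947

-397.2947 rpm (opposite to input, |ω| = 397.2947 rpm)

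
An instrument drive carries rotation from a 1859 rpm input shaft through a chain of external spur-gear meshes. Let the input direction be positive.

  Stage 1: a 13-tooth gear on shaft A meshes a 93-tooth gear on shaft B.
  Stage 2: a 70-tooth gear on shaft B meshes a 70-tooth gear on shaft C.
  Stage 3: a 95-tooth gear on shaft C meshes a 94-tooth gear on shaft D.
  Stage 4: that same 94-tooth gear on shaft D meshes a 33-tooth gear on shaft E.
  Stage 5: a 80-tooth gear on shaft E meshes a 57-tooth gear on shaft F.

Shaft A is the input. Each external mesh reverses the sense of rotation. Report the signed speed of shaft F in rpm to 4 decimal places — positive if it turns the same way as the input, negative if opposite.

-1049.9403 rpm (opposite to input, |ω| = 1049.9403 rpm)

Stage 1 [13T→93T]: ω = 1859.0000×13/93 = 259.8602 rpm, dir flips to −; running = −259.8602
Stage 2 [70T→70T]: ω = 259.8602×70/70 = 259.8602 rpm, dir flips to +; running = +259.8602
Stage 3 [95T→94T]: ω = 259.8602×95/94 = 262.6247 rpm, dir flips to −; running = −262.6247
Stage 4 [94T→33T]: ω = 262.6247×94/33 = 748.0824 rpm, dir flips to +; running = +748.0824
Stage 5 [80T→57T]: ω = 748.0824×80/57 = 1049.9403 rpm, dir flips to −; running = −1049.9403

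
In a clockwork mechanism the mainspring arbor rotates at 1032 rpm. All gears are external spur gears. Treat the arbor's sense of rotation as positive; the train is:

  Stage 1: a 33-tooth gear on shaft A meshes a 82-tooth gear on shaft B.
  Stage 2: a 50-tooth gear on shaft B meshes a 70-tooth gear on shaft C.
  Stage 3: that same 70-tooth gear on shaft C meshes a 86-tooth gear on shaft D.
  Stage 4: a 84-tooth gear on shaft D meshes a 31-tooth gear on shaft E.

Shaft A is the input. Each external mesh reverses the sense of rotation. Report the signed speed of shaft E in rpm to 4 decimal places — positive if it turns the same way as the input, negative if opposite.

Stage 1 [33T→82T]: ω = 1032.0000×33/82 = 415.3171 rpm, dir flips to −; running = −415.3171
Stage 2 [50T→70T]: ω = 415.3171×50/70 = 296.6551 rpm, dir flips to +; running = +296.6551
Stage 3 [70T→86T]: ω = 296.6551×70/86 = 241.4634 rpm, dir flips to −; running = −241.4634
Stage 4 [84T→31T]: ω = 241.4634×84/31 = 654.2880 rpm, dir flips to +; running = +654.2880

+654.2880 rpm (same as input, |ω| = 654.2880 rpm)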